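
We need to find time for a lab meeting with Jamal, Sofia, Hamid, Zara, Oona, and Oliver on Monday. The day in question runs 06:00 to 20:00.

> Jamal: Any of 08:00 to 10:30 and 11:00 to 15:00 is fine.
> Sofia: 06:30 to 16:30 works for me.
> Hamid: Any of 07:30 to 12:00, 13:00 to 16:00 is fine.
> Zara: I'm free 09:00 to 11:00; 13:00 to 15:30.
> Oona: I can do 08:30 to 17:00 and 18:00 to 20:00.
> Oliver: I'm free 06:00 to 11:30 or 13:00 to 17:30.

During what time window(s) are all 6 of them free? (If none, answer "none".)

Jamal ∩ Sofia: 08:00-10:30, 11:00-15:00.
Jamal ∩ Sofia ∩ Hamid: 08:00-10:30, 11:00-12:00, 13:00-15:00.
Jamal ∩ Sofia ∩ Hamid ∩ Zara: 09:00-10:30, 13:00-15:00.
Jamal ∩ Sofia ∩ Hamid ∩ Zara ∩ Oona: 09:00-10:30, 13:00-15:00.
Jamal ∩ Sofia ∩ Hamid ∩ Zara ∩ Oona ∩ Oliver: 09:00-10:30, 13:00-15:00.
So the common availability across everyone is 09:00-10:30, 13:00-15:00.

09:00-10:30, 13:00-15:00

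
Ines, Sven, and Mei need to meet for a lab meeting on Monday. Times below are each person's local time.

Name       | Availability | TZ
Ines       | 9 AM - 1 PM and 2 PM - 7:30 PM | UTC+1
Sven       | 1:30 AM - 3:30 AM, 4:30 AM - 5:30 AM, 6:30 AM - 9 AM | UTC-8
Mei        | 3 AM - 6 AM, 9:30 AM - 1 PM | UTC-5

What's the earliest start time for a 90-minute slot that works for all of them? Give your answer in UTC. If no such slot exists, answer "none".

Ines in UTC: 08:00-12:00, 13:00-18:30 (subtract 1h to convert from UTC+1).
Sven in UTC: 09:30-11:30, 12:30-13:30, 14:30-17:00 (add 8h to convert from UTC-8).
Mei in UTC: 08:00-11:00, 14:30-18:00 (add 5h to convert from UTC-5).
Ines ∩ Sven: 09:30-11:30, 13:00-13:30, 14:30-17:00.
Ines ∩ Sven ∩ Mei: 09:30-11:00, 14:30-17:00.
The first common window of at least 90 minutes is 09:30-11:00, so the earliest start is 09:30.

09:30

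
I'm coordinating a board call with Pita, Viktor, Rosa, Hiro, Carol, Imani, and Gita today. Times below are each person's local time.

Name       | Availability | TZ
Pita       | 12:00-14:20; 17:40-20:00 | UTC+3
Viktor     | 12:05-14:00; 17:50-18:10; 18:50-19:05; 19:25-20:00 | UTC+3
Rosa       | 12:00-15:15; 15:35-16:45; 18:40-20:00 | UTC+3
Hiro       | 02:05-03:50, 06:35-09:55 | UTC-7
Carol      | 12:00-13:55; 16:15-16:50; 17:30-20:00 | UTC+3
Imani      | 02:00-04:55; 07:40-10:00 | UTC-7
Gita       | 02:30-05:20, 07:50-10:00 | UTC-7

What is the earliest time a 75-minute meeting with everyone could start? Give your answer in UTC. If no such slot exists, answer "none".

09:30

Pita in UTC: 09:00-11:20, 14:40-17:00 (subtract 3h to convert from UTC+3).
Viktor in UTC: 09:05-11:00, 14:50-15:10, 15:50-16:05, 16:25-17:00 (subtract 3h to convert from UTC+3).
Rosa in UTC: 09:00-12:15, 12:35-13:45, 15:40-17:00 (subtract 3h to convert from UTC+3).
Hiro in UTC: 09:05-10:50, 13:35-16:55 (add 7h to convert from UTC-7).
Carol in UTC: 09:00-10:55, 13:15-13:50, 14:30-17:00 (subtract 3h to convert from UTC+3).
Imani in UTC: 09:00-11:55, 14:40-17:00 (add 7h to convert from UTC-7).
Gita in UTC: 09:30-12:20, 14:50-17:00 (add 7h to convert from UTC-7).
Pita ∩ Viktor: 09:05-11:00, 14:50-15:10, 15:50-16:05, 16:25-17:00.
Pita ∩ Viktor ∩ Rosa: 09:05-11:00, 15:50-16:05, 16:25-17:00.
Pita ∩ Viktor ∩ Rosa ∩ Hiro: 09:05-10:50, 15:50-16:05, 16:25-16:55.
Pita ∩ Viktor ∩ Rosa ∩ Hiro ∩ Carol: 09:05-10:50, 15:50-16:05, 16:25-16:55.
Pita ∩ Viktor ∩ Rosa ∩ Hiro ∩ Carol ∩ Imani: 09:05-10:50, 15:50-16:05, 16:25-16:55.
Pita ∩ Viktor ∩ Rosa ∩ Hiro ∩ Carol ∩ Imani ∩ Gita: 09:30-10:50, 15:50-16:05, 16:25-16:55.
Those are the intersection windows.
The first common window of at least 75 minutes is 09:30-10:50, so the earliest start is 09:30.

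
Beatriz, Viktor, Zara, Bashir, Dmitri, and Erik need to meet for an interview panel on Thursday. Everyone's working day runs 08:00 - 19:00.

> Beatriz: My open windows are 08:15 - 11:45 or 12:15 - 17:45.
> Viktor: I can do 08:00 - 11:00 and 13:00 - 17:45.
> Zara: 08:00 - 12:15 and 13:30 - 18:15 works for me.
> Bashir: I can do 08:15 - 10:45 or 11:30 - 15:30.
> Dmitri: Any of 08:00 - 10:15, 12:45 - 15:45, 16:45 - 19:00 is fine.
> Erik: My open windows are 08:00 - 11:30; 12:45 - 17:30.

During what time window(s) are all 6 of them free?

08:15-10:15, 13:30-15:30

Beatriz ∩ Viktor: 08:15-11:00, 13:00-17:45.
Beatriz ∩ Viktor ∩ Zara: 08:15-11:00, 13:30-17:45.
Beatriz ∩ Viktor ∩ Zara ∩ Bashir: 08:15-10:45, 13:30-15:30.
Beatriz ∩ Viktor ∩ Zara ∩ Bashir ∩ Dmitri: 08:15-10:15, 13:30-15:30.
Beatriz ∩ Viktor ∩ Zara ∩ Bashir ∩ Dmitri ∩ Erik: 08:15-10:15, 13:30-15:30.
Those are the intersection windows.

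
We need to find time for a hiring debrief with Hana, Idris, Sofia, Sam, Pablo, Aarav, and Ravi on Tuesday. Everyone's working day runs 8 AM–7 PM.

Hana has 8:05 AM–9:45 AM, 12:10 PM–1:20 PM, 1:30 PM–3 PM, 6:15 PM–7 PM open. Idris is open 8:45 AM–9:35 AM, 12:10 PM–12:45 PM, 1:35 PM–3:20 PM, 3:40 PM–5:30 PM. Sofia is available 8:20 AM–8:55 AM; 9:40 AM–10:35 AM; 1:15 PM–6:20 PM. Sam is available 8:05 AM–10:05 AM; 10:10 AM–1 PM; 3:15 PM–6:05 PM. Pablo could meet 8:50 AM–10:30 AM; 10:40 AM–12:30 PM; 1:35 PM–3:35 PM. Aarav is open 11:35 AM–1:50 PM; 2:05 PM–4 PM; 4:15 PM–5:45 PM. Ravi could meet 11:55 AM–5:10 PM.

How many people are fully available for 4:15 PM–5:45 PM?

Sofia, Sam, and Aarav can make the full 16:15-17:45 slot — that's 3.

3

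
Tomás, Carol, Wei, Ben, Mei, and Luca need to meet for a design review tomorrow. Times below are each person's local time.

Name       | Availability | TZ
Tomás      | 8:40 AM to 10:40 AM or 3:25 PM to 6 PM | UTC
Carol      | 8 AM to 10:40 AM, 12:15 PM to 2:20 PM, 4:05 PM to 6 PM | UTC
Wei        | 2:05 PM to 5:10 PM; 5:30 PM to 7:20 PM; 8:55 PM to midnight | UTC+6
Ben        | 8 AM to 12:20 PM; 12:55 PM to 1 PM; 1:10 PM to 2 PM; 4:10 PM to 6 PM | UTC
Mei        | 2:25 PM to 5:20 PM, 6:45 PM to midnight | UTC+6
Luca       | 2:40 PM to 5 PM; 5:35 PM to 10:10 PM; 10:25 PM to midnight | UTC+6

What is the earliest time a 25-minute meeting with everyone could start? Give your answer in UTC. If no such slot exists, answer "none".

Tomás in UTC: 08:40-10:40, 15:25-18:00.
Carol in UTC: 08:00-10:40, 12:15-14:20, 16:05-18:00.
Wei in UTC: 08:05-11:10, 11:30-13:20, 14:55-18:00 (subtract 6h to convert from UTC+6).
Ben in UTC: 08:00-12:20, 12:55-13:00, 13:10-14:00, 16:10-18:00.
Mei in UTC: 08:25-11:20, 12:45-18:00 (subtract 6h to convert from UTC+6).
Luca in UTC: 08:40-11:00, 11:35-16:10, 16:25-18:00 (subtract 6h to convert from UTC+6).
Tomás ∩ Carol: 08:40-10:40, 16:05-18:00.
Tomás ∩ Carol ∩ Wei: 08:40-10:40, 16:05-18:00.
Tomás ∩ Carol ∩ Wei ∩ Ben: 08:40-10:40, 16:10-18:00.
Tomás ∩ Carol ∩ Wei ∩ Ben ∩ Mei: 08:40-10:40, 16:10-18:00.
Tomás ∩ Carol ∩ Wei ∩ Ben ∩ Mei ∩ Luca: 08:40-10:40, 16:25-18:00.
So the common availability across everyone is 08:40-10:40, 16:25-18:00.
The first common window of at least 25 minutes is 08:40-10:40, so the earliest start is 08:40.

08:40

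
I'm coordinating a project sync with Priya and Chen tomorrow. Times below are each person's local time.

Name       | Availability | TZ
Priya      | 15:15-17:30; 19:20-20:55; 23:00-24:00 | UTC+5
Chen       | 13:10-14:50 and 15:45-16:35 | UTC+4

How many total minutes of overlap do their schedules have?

80

Priya in UTC: 10:15-12:30, 14:20-15:55, 18:00-19:00 (subtract 5h to convert from UTC+5).
Chen in UTC: 09:10-10:50, 11:45-12:35 (subtract 4h to convert from UTC+4).
Priya ∩ Chen: 10:15-10:50, 11:45-12:30.
Summing the common windows: 35 + 45 = 80 minutes.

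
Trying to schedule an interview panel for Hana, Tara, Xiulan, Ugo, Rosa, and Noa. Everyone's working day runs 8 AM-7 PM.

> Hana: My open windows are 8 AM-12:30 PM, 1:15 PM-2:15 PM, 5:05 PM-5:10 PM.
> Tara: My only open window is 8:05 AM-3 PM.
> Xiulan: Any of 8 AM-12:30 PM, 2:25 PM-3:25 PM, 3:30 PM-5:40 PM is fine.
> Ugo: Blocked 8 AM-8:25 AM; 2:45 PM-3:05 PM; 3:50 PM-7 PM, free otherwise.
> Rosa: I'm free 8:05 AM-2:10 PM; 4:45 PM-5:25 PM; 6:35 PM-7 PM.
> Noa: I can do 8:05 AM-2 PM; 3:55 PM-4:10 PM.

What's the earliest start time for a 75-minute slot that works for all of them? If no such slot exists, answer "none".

08:25

Hana free: 08:00-12:30, 13:15-14:15, 17:05-17:10.
Tara free: 08:05-15:00.
Xiulan free: 08:00-12:30, 14:25-15:25, 15:30-17:40.
Ugo free: 08:25-14:45, 15:05-15:50 (invert busy blocks within the working day).
Rosa free: 08:05-14:10, 16:45-17:25, 18:35-19:00.
Noa free: 08:05-14:00, 15:55-16:10.
Hana ∩ Tara: 08:05-12:30, 13:15-14:15.
Hana ∩ Tara ∩ Xiulan: 08:05-12:30.
Hana ∩ Tara ∩ Xiulan ∩ Ugo: 08:25-12:30.
Hana ∩ Tara ∩ Xiulan ∩ Ugo ∩ Rosa: 08:25-12:30.
Hana ∩ Tara ∩ Xiulan ∩ Ugo ∩ Rosa ∩ Noa: 08:25-12:30.
The first common window of at least 75 minutes is 08:25-12:30, so the earliest start is 08:25.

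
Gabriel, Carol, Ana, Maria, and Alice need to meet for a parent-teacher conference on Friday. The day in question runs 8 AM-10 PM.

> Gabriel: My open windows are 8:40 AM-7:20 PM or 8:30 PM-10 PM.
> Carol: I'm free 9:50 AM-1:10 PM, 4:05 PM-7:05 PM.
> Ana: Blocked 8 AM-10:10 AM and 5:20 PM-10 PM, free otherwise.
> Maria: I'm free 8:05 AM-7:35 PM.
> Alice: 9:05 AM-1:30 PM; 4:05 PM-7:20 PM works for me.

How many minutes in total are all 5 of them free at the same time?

255

Gabriel free: 08:40-19:20, 20:30-22:00.
Carol free: 09:50-13:10, 16:05-19:05.
Ana free: 10:10-17:20 (invert busy blocks within the working day).
Maria free: 08:05-19:35.
Alice free: 09:05-13:30, 16:05-19:20.
Gabriel ∩ Carol: 09:50-13:10, 16:05-19:05.
Gabriel ∩ Carol ∩ Ana: 10:10-13:10, 16:05-17:20.
Gabriel ∩ Carol ∩ Ana ∩ Maria: 10:10-13:10, 16:05-17:20.
Gabriel ∩ Carol ∩ Ana ∩ Maria ∩ Alice: 10:10-13:10, 16:05-17:20.
Summing the common windows: 180 + 75 = 255 minutes.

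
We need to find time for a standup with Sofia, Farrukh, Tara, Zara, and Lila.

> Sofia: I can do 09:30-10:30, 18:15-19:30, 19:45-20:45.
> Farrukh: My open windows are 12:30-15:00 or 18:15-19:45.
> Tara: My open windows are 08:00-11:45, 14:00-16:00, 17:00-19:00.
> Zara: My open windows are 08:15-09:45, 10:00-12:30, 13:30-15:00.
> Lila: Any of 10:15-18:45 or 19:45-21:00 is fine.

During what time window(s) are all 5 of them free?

Sofia ∩ Farrukh: 18:15-19:30.
Sofia ∩ Farrukh ∩ Tara: 18:15-19:00.
Sofia ∩ Farrukh ∩ Tara ∩ Zara: ∅.
Sofia ∩ Farrukh ∩ Tara ∩ Zara ∩ Lila: ∅.
There is no time when everyone is free.

none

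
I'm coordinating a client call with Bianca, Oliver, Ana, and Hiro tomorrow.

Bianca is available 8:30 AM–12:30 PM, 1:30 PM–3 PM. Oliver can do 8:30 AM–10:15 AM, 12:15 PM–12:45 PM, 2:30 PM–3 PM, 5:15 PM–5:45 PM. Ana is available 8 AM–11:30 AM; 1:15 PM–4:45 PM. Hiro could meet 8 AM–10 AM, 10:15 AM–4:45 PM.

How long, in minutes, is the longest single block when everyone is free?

Bianca ∩ Oliver: 08:30-10:15, 12:15-12:30, 14:30-15:00.
Bianca ∩ Oliver ∩ Ana: 08:30-10:15, 14:30-15:00.
Bianca ∩ Oliver ∩ Ana ∩ Hiro: 08:30-10:00, 14:30-15:00.
The longest is 08:30-10:00 at 90 minutes.

90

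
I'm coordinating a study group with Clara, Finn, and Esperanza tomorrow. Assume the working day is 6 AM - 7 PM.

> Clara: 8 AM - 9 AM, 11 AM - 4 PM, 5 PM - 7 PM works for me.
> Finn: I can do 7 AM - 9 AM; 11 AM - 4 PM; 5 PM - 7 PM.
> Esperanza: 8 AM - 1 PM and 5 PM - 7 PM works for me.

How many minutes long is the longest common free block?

120

Clara ∩ Finn: 08:00-09:00, 11:00-16:00, 17:00-19:00.
Clara ∩ Finn ∩ Esperanza: 08:00-09:00, 11:00-13:00, 17:00-19:00.
The longest is 11:00-13:00 at 120 minutes.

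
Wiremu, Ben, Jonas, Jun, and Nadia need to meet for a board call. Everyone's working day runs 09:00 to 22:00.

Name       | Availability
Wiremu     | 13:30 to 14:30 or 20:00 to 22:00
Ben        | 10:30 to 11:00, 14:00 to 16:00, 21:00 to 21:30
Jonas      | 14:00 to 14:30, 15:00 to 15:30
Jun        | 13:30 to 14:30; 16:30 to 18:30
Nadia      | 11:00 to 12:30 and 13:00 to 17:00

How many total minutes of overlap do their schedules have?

30

Wiremu ∩ Ben: 14:00-14:30, 21:00-21:30.
Wiremu ∩ Ben ∩ Jonas: 14:00-14:30.
Wiremu ∩ Ben ∩ Jonas ∩ Jun: 14:00-14:30.
Wiremu ∩ Ben ∩ Jonas ∩ Jun ∩ Nadia: 14:00-14:30.
So the common availability across everyone is 14:00-14:30.
That's a single block of 30 minutes.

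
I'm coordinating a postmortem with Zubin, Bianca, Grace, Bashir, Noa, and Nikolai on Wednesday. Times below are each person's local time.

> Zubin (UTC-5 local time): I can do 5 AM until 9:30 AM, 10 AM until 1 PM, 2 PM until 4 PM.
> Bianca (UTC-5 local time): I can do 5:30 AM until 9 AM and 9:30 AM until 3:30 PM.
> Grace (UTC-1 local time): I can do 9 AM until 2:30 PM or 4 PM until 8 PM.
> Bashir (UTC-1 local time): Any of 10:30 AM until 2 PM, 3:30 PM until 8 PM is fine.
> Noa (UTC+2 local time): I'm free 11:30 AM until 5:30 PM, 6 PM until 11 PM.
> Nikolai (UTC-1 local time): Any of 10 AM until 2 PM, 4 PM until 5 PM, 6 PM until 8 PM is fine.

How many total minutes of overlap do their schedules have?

300

Zubin in UTC: 10:00-14:30, 15:00-18:00, 19:00-21:00 (add 5h to convert from UTC-5).
Bianca in UTC: 10:30-14:00, 14:30-20:30 (add 5h to convert from UTC-5).
Grace in UTC: 10:00-15:30, 17:00-21:00 (add 1h to convert from UTC-1).
Bashir in UTC: 11:30-15:00, 16:30-21:00 (add 1h to convert from UTC-1).
Noa in UTC: 09:30-15:30, 16:00-21:00 (subtract 2h to convert from UTC+2).
Nikolai in UTC: 11:00-15:00, 17:00-18:00, 19:00-21:00 (add 1h to convert from UTC-1).
Zubin ∩ Bianca: 10:30-14:00, 15:00-18:00, 19:00-20:30.
Zubin ∩ Bianca ∩ Grace: 10:30-14:00, 15:00-15:30, 17:00-18:00, 19:00-20:30.
Zubin ∩ Bianca ∩ Grace ∩ Bashir: 11:30-14:00, 17:00-18:00, 19:00-20:30.
Zubin ∩ Bianca ∩ Grace ∩ Bashir ∩ Noa: 11:30-14:00, 17:00-18:00, 19:00-20:30.
Zubin ∩ Bianca ∩ Grace ∩ Bashir ∩ Noa ∩ Nikolai: 11:30-14:00, 17:00-18:00, 19:00-20:30.
Summing the common windows: 150 + 60 + 90 = 300 minutes.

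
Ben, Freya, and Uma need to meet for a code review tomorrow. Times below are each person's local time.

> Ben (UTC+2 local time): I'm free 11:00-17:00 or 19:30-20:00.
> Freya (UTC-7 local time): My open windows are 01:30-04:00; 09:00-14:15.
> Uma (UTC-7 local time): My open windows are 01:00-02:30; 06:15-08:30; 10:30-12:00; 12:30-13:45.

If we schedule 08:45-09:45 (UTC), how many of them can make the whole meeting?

1

Ben in UTC: 09:00-15:00, 17:30-18:00 (subtract 2h to convert from UTC+2).
Freya in UTC: 08:30-11:00, 16:00-21:15 (add 7h to convert from UTC-7).
Uma in UTC: 08:00-09:30, 13:15-15:30, 17:30-19:00, 19:30-20:45 (add 7h to convert from UTC-7).
Freya can make the full 08:45-09:45 slot — that's 1.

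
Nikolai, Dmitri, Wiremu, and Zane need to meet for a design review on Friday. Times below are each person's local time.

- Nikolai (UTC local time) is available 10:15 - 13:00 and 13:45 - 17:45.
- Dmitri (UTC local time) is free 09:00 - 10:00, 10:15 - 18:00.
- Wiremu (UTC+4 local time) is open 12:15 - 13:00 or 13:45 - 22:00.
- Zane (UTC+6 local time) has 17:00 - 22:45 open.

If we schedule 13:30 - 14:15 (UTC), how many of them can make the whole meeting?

Nikolai in UTC: 10:15-13:00, 13:45-17:45.
Dmitri in UTC: 09:00-10:00, 10:15-18:00.
Wiremu in UTC: 08:15-09:00, 09:45-18:00 (subtract 4h to convert from UTC+4).
Zane in UTC: 11:00-16:45 (subtract 6h to convert from UTC+6).
Dmitri, Wiremu, and Zane can make the full 13:30-14:15 slot — that's 3.

3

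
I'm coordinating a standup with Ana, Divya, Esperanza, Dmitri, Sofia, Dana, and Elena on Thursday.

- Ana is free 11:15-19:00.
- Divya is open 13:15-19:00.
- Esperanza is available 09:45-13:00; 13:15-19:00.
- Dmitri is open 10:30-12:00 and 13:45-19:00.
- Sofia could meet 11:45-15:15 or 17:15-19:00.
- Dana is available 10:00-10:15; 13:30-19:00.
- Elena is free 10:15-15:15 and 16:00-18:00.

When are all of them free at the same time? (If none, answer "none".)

Ana ∩ Divya: 13:15-19:00.
Ana ∩ Divya ∩ Esperanza: 13:15-19:00.
Ana ∩ Divya ∩ Esperanza ∩ Dmitri: 13:45-19:00.
Ana ∩ Divya ∩ Esperanza ∩ Dmitri ∩ Sofia: 13:45-15:15, 17:15-19:00.
Ana ∩ Divya ∩ Esperanza ∩ Dmitri ∩ Sofia ∩ Dana: 13:45-15:15, 17:15-19:00.
Ana ∩ Divya ∩ Esperanza ∩ Dmitri ∩ Sofia ∩ Dana ∩ Elena: 13:45-15:15, 17:15-18:00.

13:45-15:15, 17:15-18:00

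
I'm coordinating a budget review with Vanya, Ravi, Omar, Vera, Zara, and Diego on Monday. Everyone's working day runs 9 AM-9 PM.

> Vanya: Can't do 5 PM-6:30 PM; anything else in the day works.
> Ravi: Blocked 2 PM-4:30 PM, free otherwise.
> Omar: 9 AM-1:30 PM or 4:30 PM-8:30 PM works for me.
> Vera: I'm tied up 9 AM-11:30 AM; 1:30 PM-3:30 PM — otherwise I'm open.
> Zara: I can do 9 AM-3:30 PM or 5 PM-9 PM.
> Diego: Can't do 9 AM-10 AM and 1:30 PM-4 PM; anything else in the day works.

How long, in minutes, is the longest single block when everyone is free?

120

Vanya free: 09:00-17:00, 18:30-21:00 (invert busy blocks within the working day).
Ravi free: 09:00-14:00, 16:30-21:00 (invert busy blocks within the working day).
Omar free: 09:00-13:30, 16:30-20:30.
Vera free: 11:30-13:30, 15:30-21:00 (invert busy blocks within the working day).
Zara free: 09:00-15:30, 17:00-21:00.
Diego free: 10:00-13:30, 16:00-21:00 (invert busy blocks within the working day).
Vanya ∩ Ravi: 09:00-14:00, 16:30-17:00, 18:30-21:00.
Vanya ∩ Ravi ∩ Omar: 09:00-13:30, 16:30-17:00, 18:30-20:30.
Vanya ∩ Ravi ∩ Omar ∩ Vera: 11:30-13:30, 16:30-17:00, 18:30-20:30.
Vanya ∩ Ravi ∩ Omar ∩ Vera ∩ Zara: 11:30-13:30, 18:30-20:30.
Vanya ∩ Ravi ∩ Omar ∩ Vera ∩ Zara ∩ Diego: 11:30-13:30, 18:30-20:30.
The longest is 11:30-13:30 at 120 minutes.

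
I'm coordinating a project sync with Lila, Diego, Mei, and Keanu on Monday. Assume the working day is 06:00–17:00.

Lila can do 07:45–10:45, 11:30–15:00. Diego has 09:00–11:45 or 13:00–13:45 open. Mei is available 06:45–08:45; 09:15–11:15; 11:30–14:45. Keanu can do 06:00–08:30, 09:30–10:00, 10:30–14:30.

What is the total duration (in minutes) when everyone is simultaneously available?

Lila ∩ Diego: 09:00-10:45, 11:30-11:45, 13:00-13:45.
Lila ∩ Diego ∩ Mei: 09:15-10:45, 11:30-11:45, 13:00-13:45.
Lila ∩ Diego ∩ Mei ∩ Keanu: 09:30-10:00, 10:30-10:45, 11:30-11:45, 13:00-13:45.
Summing the common windows: 30 + 15 + 15 + 45 = 105 minutes.

105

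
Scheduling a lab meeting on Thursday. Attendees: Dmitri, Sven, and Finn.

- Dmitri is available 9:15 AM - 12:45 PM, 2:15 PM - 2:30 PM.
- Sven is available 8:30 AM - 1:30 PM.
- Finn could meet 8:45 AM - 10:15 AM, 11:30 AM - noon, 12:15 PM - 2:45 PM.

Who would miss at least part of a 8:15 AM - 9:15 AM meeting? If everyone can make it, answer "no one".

Dmitri: not fully free for 08:15-09:15. Sven: not fully free for 08:15-09:15. Finn: not fully free for 08:15-09:15.

Dmitri, Finn, Sven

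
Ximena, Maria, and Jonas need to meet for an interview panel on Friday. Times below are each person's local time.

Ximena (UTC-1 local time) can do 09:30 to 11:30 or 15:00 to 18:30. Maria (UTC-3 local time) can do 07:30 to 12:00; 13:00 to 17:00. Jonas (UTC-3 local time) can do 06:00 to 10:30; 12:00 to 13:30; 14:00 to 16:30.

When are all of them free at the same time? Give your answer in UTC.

10:30-12:30, 16:00-16:30, 17:00-19:30

Ximena in UTC: 10:30-12:30, 16:00-19:30 (add 1h to convert from UTC-1).
Maria in UTC: 10:30-15:00, 16:00-20:00 (add 3h to convert from UTC-3).
Jonas in UTC: 09:00-13:30, 15:00-16:30, 17:00-19:30 (add 3h to convert from UTC-3).
Ximena ∩ Maria: 10:30-12:30, 16:00-19:30.
Ximena ∩ Maria ∩ Jonas: 10:30-12:30, 16:00-16:30, 17:00-19:30.
Those are the intersection windows.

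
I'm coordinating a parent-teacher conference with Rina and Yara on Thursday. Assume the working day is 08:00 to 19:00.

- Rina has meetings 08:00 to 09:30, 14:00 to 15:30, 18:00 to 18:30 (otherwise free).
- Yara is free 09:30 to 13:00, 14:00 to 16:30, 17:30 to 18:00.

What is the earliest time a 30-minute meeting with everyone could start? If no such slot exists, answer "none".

Rina free: 09:30-14:00, 15:30-18:00, 18:30-19:00 (invert busy blocks within the working day).
Yara free: 09:30-13:00, 14:00-16:30, 17:30-18:00.
Rina ∩ Yara: 09:30-13:00, 15:30-16:30, 17:30-18:00.
Those are the intersection windows.
The first common window of at least 30 minutes is 09:30-13:00, so the earliest start is 09:30.

09:30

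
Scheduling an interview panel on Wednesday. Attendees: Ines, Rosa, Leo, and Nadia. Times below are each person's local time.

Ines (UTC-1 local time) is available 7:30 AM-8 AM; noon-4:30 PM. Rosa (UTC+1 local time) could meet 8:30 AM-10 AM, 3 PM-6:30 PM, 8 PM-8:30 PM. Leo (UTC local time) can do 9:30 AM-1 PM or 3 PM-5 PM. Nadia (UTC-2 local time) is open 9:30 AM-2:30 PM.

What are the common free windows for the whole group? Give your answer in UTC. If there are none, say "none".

15:00-16:30

Ines in UTC: 08:30-09:00, 13:00-17:30 (add 1h to convert from UTC-1).
Rosa in UTC: 07:30-09:00, 14:00-17:30, 19:00-19:30 (subtract 1h to convert from UTC+1).
Leo in UTC: 09:30-13:00, 15:00-17:00.
Nadia in UTC: 11:30-16:30 (add 2h to convert from UTC-2).
Ines ∩ Rosa: 08:30-09:00, 14:00-17:30.
Ines ∩ Rosa ∩ Leo: 15:00-17:00.
Ines ∩ Rosa ∩ Leo ∩ Nadia: 15:00-16:30.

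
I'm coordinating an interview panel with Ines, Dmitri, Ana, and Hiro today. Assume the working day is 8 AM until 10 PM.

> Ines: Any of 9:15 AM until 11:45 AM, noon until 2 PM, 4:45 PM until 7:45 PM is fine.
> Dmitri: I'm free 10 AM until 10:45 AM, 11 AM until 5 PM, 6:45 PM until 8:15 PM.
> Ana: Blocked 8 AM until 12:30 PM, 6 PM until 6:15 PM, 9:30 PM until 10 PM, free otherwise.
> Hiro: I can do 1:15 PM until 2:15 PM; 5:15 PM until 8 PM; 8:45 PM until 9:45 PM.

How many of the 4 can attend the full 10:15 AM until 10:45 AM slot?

2

Ines free: 09:15-11:45, 12:00-14:00, 16:45-19:45.
Dmitri free: 10:00-10:45, 11:00-17:00, 18:45-20:15.
Ana free: 12:30-18:00, 18:15-21:30 (invert busy blocks within the working day).
Hiro free: 13:15-14:15, 17:15-20:00, 20:45-21:45.
Ines and Dmitri can make the full 10:15-10:45 slot — that's 2.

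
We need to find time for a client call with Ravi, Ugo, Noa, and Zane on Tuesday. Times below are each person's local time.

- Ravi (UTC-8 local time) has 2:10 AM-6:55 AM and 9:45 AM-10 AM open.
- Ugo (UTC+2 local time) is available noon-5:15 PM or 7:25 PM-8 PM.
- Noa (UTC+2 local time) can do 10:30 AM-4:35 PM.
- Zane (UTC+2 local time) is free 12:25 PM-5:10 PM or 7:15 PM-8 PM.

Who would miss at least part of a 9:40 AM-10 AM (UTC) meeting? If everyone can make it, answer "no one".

Ravi in UTC: 10:10-14:55, 17:45-18:00 (add 8h to convert from UTC-8).
Ugo in UTC: 10:00-15:15, 17:25-18:00 (subtract 2h to convert from UTC+2).
Noa in UTC: 08:30-14:35 (subtract 2h to convert from UTC+2).
Zane in UTC: 10:25-15:10, 17:15-18:00 (subtract 2h to convert from UTC+2).
Ravi: not fully free for 09:40-10:00. Ugo: not fully free for 09:40-10:00. Noa: free for 09:40-10:00. Zane: not fully free for 09:40-10:00.

Ravi, Ugo, Zane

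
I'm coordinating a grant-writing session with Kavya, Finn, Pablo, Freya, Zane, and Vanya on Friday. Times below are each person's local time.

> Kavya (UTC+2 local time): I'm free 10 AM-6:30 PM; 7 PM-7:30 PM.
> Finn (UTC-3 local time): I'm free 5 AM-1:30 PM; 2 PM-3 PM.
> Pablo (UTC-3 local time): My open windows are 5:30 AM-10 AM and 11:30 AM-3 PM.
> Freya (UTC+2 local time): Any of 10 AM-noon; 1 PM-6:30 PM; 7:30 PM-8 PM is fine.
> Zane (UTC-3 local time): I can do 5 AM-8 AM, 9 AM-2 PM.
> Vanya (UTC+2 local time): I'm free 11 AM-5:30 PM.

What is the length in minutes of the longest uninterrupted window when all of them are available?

Kavya in UTC: 08:00-16:30, 17:00-17:30 (subtract 2h to convert from UTC+2).
Finn in UTC: 08:00-16:30, 17:00-18:00 (add 3h to convert from UTC-3).
Pablo in UTC: 08:30-13:00, 14:30-18:00 (add 3h to convert from UTC-3).
Freya in UTC: 08:00-10:00, 11:00-16:30, 17:30-18:00 (subtract 2h to convert from UTC+2).
Zane in UTC: 08:00-11:00, 12:00-17:00 (add 3h to convert from UTC-3).
Vanya in UTC: 09:00-15:30 (subtract 2h to convert from UTC+2).
Kavya ∩ Finn: 08:00-16:30, 17:00-17:30.
Kavya ∩ Finn ∩ Pablo: 08:30-13:00, 14:30-16:30, 17:00-17:30.
Kavya ∩ Finn ∩ Pablo ∩ Freya: 08:30-10:00, 11:00-13:00, 14:30-16:30.
Kavya ∩ Finn ∩ Pablo ∩ Freya ∩ Zane: 08:30-10:00, 12:00-13:00, 14:30-16:30.
Kavya ∩ Finn ∩ Pablo ∩ Freya ∩ Zane ∩ Vanya: 09:00-10:00, 12:00-13:00, 14:30-15:30.
Those are the intersection windows.
The longest is 09:00-10:00 at 60 minutes.

60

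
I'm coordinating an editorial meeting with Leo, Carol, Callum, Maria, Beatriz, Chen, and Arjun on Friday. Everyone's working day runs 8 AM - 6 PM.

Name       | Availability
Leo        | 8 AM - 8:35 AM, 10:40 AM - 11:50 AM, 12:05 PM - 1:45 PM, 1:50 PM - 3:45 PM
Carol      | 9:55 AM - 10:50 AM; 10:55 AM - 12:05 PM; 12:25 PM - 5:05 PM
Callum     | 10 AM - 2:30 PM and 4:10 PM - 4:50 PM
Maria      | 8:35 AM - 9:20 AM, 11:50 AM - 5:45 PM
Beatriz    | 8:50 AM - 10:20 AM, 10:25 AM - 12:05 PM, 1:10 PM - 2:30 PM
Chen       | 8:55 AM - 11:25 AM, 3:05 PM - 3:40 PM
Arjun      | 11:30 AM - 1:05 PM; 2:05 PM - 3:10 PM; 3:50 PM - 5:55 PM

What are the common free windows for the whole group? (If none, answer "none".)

Leo ∩ Carol: 10:40-10:50, 10:55-11:50, 12:25-13:45, 13:50-15:45.
Leo ∩ Carol ∩ Callum: 10:40-10:50, 10:55-11:50, 12:25-13:45, 13:50-14:30.
Leo ∩ Carol ∩ Callum ∩ Maria: 12:25-13:45, 13:50-14:30.
Leo ∩ Carol ∩ Callum ∩ Maria ∩ Beatriz: 13:10-13:45, 13:50-14:30.
Leo ∩ Carol ∩ Callum ∩ Maria ∩ Beatriz ∩ Chen: ∅.
Leo ∩ Carol ∩ Callum ∩ Maria ∩ Beatriz ∩ Chen ∩ Arjun: ∅.
There is no time when everyone is free.

none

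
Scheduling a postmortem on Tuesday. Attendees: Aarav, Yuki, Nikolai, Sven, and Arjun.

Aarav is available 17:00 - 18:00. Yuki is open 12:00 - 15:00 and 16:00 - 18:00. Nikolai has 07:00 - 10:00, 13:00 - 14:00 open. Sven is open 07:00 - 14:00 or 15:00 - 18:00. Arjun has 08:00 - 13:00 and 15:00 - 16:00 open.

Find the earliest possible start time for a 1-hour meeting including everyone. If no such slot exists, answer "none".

none

Aarav ∩ Yuki: 17:00-18:00.
Aarav ∩ Yuki ∩ Nikolai: ∅.
Aarav ∩ Yuki ∩ Nikolai ∩ Sven: ∅.
Aarav ∩ Yuki ∩ Nikolai ∩ Sven ∩ Arjun: ∅.
There is no time when everyone is free.
No common window is at least 60 minutes long.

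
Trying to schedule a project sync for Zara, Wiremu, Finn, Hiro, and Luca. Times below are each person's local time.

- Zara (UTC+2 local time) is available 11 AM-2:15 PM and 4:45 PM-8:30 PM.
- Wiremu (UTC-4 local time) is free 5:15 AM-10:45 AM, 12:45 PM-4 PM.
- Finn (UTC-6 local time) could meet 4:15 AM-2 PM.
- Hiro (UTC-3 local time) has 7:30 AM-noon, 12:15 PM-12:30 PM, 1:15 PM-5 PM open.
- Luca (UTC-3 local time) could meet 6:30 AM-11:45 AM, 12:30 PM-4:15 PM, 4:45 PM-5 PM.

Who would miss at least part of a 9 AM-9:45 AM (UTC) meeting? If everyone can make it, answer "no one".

Finn, Hiro, Luca, Wiremu

Zara in UTC: 09:00-12:15, 14:45-18:30 (subtract 2h to convert from UTC+2).
Wiremu in UTC: 09:15-14:45, 16:45-20:00 (add 4h to convert from UTC-4).
Finn in UTC: 10:15-20:00 (add 6h to convert from UTC-6).
Hiro in UTC: 10:30-15:00, 15:15-15:30, 16:15-20:00 (add 3h to convert from UTC-3).
Luca in UTC: 09:30-14:45, 15:30-19:15, 19:45-20:00 (add 3h to convert from UTC-3).
Zara: free for 09:00-09:45. Wiremu: not fully free for 09:00-09:45. Finn: not fully free for 09:00-09:45. Hiro: not fully free for 09:00-09:45. Luca: not fully free for 09:00-09:45.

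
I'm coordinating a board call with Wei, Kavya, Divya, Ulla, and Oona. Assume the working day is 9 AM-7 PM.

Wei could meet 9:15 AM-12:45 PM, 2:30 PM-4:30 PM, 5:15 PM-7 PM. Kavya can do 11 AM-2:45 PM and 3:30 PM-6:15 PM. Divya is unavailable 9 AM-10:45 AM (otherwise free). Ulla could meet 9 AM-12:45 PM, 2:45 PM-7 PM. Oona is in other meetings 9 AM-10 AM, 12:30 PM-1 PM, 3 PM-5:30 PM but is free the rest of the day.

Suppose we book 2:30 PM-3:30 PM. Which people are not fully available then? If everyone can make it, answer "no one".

Kavya, Oona, Ulla

Wei free: 09:15-12:45, 14:30-16:30, 17:15-19:00.
Kavya free: 11:00-14:45, 15:30-18:15.
Divya free: 10:45-19:00 (invert busy blocks within the working day).
Ulla free: 09:00-12:45, 14:45-19:00.
Oona free: 10:00-12:30, 13:00-15:00, 17:30-19:00 (invert busy blocks within the working day).
Wei: free for 14:30-15:30. Kavya: not fully free for 14:30-15:30. Divya: free for 14:30-15:30. Ulla: not fully free for 14:30-15:30. Oona: not fully free for 14:30-15:30.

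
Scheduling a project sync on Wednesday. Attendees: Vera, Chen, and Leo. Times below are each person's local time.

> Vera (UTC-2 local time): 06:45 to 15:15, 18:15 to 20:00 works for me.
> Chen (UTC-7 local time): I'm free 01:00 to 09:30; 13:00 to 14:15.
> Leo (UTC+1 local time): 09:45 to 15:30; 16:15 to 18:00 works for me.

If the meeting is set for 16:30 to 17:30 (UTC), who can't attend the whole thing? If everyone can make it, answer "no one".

Vera in UTC: 08:45-17:15, 20:15-22:00 (add 2h to convert from UTC-2).
Chen in UTC: 08:00-16:30, 20:00-21:15 (add 7h to convert from UTC-7).
Leo in UTC: 08:45-14:30, 15:15-17:00 (subtract 1h to convert from UTC+1).
Vera: not fully free for 16:30-17:30. Chen: not fully free for 16:30-17:30. Leo: not fully free for 16:30-17:30.

Chen, Leo, Vera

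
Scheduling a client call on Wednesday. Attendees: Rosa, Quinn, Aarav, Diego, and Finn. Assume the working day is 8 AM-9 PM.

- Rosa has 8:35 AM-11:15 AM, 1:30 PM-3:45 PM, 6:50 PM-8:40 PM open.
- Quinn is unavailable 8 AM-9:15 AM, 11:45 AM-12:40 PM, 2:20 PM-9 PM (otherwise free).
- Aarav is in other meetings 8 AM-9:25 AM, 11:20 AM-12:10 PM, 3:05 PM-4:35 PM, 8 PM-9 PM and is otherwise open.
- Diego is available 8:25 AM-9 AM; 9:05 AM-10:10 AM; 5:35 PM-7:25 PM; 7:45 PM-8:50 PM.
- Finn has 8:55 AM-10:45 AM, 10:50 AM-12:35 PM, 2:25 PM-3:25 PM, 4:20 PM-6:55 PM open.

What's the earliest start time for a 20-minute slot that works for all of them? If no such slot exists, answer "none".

09:25

Rosa free: 08:35-11:15, 13:30-15:45, 18:50-20:40.
Quinn free: 09:15-11:45, 12:40-14:20 (invert busy blocks within the working day).
Aarav free: 09:25-11:20, 12:10-15:05, 16:35-20:00 (invert busy blocks within the working day).
Diego free: 08:25-09:00, 09:05-10:10, 17:35-19:25, 19:45-20:50.
Finn free: 08:55-10:45, 10:50-12:35, 14:25-15:25, 16:20-18:55.
Rosa ∩ Quinn: 09:15-11:15, 13:30-14:20.
Rosa ∩ Quinn ∩ Aarav: 09:25-11:15, 13:30-14:20.
Rosa ∩ Quinn ∩ Aarav ∩ Diego: 09:25-10:10.
Rosa ∩ Quinn ∩ Aarav ∩ Diego ∩ Finn: 09:25-10:10.
The first common window of at least 20 minutes is 09:25-10:10, so the earliest start is 09:25.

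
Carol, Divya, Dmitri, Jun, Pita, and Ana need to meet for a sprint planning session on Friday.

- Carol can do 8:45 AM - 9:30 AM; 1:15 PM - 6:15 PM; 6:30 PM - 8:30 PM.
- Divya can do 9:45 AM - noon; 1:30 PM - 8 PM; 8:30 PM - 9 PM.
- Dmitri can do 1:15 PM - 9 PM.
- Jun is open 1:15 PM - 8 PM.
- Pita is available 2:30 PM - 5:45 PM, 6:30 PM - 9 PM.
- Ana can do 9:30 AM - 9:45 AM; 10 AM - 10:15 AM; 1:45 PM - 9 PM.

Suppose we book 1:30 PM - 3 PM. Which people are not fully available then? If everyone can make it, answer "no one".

Ana, Pita

Carol: free for 13:30-15:00. Divya: free for 13:30-15:00. Dmitri: free for 13:30-15:00. Jun: free for 13:30-15:00. Pita: not fully free for 13:30-15:00. Ana: not fully free for 13:30-15:00.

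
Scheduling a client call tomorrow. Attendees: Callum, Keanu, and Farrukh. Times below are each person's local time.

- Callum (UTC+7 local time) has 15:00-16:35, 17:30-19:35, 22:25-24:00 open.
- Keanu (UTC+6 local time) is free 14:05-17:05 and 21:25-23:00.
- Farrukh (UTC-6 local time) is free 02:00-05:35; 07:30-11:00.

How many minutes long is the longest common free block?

95

Callum in UTC: 08:00-09:35, 10:30-12:35, 15:25-17:00 (subtract 7h to convert from UTC+7).
Keanu in UTC: 08:05-11:05, 15:25-17:00 (subtract 6h to convert from UTC+6).
Farrukh in UTC: 08:00-11:35, 13:30-17:00 (add 6h to convert from UTC-6).
Callum ∩ Keanu: 08:05-09:35, 10:30-11:05, 15:25-17:00.
Callum ∩ Keanu ∩ Farrukh: 08:05-09:35, 10:30-11:05, 15:25-17:00.
Those are the intersection windows.
The longest is 15:25-17:00 at 95 minutes.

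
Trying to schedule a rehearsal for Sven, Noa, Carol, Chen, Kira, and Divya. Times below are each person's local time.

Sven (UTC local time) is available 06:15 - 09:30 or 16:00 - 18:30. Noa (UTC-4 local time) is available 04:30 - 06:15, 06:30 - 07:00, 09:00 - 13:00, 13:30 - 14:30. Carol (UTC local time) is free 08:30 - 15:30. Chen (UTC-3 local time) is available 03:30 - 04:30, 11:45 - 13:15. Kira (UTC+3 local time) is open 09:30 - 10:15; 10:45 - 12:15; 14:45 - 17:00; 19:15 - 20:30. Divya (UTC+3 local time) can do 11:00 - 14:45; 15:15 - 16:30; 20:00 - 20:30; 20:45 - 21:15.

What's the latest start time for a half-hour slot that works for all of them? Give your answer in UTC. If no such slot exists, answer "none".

none

Sven in UTC: 06:15-09:30, 16:00-18:30.
Noa in UTC: 08:30-10:15, 10:30-11:00, 13:00-17:00, 17:30-18:30 (add 4h to convert from UTC-4).
Carol in UTC: 08:30-15:30.
Chen in UTC: 06:30-07:30, 14:45-16:15 (add 3h to convert from UTC-3).
Kira in UTC: 06:30-07:15, 07:45-09:15, 11:45-14:00, 16:15-17:30 (subtract 3h to convert from UTC+3).
Divya in UTC: 08:00-11:45, 12:15-13:30, 17:00-17:30, 17:45-18:15 (subtract 3h to convert from UTC+3).
Sven ∩ Noa: 08:30-09:30, 16:00-17:00, 17:30-18:30.
Sven ∩ Noa ∩ Carol: 08:30-09:30.
Sven ∩ Noa ∩ Carol ∩ Chen: ∅.
Sven ∩ Noa ∩ Carol ∩ Chen ∩ Kira: ∅.
Sven ∩ Noa ∩ Carol ∩ Chen ∩ Kira ∩ Divya: ∅.
There is no time when everyone is free.
No common window is at least 30 minutes long.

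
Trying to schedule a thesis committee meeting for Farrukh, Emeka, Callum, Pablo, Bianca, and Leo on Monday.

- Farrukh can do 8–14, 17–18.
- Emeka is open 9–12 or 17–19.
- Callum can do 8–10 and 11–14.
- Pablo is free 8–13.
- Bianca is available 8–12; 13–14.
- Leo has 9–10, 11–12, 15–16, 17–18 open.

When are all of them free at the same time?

Farrukh ∩ Emeka: 09:00-12:00, 17:00-18:00.
Farrukh ∩ Emeka ∩ Callum: 09:00-10:00, 11:00-12:00.
Farrukh ∩ Emeka ∩ Callum ∩ Pablo: 09:00-10:00, 11:00-12:00.
Farrukh ∩ Emeka ∩ Callum ∩ Pablo ∩ Bianca: 09:00-10:00, 11:00-12:00.
Farrukh ∩ Emeka ∩ Callum ∩ Pablo ∩ Bianca ∩ Leo: 09:00-10:00, 11:00-12:00.

09:00-10:00, 11:00-12:00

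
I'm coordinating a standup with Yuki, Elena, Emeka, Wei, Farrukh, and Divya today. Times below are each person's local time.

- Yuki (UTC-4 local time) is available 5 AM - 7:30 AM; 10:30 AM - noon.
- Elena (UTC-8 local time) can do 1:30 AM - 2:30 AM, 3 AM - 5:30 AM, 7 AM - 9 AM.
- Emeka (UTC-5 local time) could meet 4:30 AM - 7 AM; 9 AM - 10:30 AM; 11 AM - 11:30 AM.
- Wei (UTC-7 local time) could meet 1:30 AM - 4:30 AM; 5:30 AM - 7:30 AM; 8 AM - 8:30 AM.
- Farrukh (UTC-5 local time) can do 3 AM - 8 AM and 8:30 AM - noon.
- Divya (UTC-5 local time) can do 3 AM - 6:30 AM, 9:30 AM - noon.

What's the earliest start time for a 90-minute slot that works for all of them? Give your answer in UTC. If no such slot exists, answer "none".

Yuki in UTC: 09:00-11:30, 14:30-16:00 (add 4h to convert from UTC-4).
Elena in UTC: 09:30-10:30, 11:00-13:30, 15:00-17:00 (add 8h to convert from UTC-8).
Emeka in UTC: 09:30-12:00, 14:00-15:30, 16:00-16:30 (add 5h to convert from UTC-5).
Wei in UTC: 08:30-11:30, 12:30-14:30, 15:00-15:30 (add 7h to convert from UTC-7).
Farrukh in UTC: 08:00-13:00, 13:30-17:00 (add 5h to convert from UTC-5).
Divya in UTC: 08:00-11:30, 14:30-17:00 (add 5h to convert from UTC-5).
Yuki ∩ Elena: 09:30-10:30, 11:00-11:30, 15:00-16:00.
Yuki ∩ Elena ∩ Emeka: 09:30-10:30, 11:00-11:30, 15:00-15:30.
Yuki ∩ Elena ∩ Emeka ∩ Wei: 09:30-10:30, 11:00-11:30, 15:00-15:30.
Yuki ∩ Elena ∩ Emeka ∩ Wei ∩ Farrukh: 09:30-10:30, 11:00-11:30, 15:00-15:30.
Yuki ∩ Elena ∩ Emeka ∩ Wei ∩ Farrukh ∩ Divya: 09:30-10:30, 11:00-11:30, 15:00-15:30.
No common window is at least 90 minutes long.

none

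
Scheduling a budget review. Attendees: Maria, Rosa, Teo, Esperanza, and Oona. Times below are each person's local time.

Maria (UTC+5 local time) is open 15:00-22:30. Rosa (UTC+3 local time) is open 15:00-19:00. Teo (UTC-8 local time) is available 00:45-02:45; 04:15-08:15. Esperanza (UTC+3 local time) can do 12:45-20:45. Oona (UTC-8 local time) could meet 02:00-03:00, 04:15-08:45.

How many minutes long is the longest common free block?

Maria in UTC: 10:00-17:30 (subtract 5h to convert from UTC+5).
Rosa in UTC: 12:00-16:00 (subtract 3h to convert from UTC+3).
Teo in UTC: 08:45-10:45, 12:15-16:15 (add 8h to convert from UTC-8).
Esperanza in UTC: 09:45-17:45 (subtract 3h to convert from UTC+3).
Oona in UTC: 10:00-11:00, 12:15-16:45 (add 8h to convert from UTC-8).
Maria ∩ Rosa: 12:00-16:00.
Maria ∩ Rosa ∩ Teo: 12:15-16:00.
Maria ∩ Rosa ∩ Teo ∩ Esperanza: 12:15-16:00.
Maria ∩ Rosa ∩ Teo ∩ Esperanza ∩ Oona: 12:15-16:00.
The longest is 12:15-16:00 at 225 minutes.

225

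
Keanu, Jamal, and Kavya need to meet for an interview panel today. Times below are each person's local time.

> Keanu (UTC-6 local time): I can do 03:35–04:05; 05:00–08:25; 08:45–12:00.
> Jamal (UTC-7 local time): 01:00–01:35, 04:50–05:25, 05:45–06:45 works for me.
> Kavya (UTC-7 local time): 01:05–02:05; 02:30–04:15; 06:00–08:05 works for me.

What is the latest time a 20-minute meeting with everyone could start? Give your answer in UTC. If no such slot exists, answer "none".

13:25

Keanu in UTC: 09:35-10:05, 11:00-14:25, 14:45-18:00 (add 6h to convert from UTC-6).
Jamal in UTC: 08:00-08:35, 11:50-12:25, 12:45-13:45 (add 7h to convert from UTC-7).
Kavya in UTC: 08:05-09:05, 09:30-11:15, 13:00-15:05 (add 7h to convert from UTC-7).
Keanu ∩ Jamal: 11:50-12:25, 12:45-13:45.
Keanu ∩ Jamal ∩ Kavya: 13:00-13:45.
The last common window of at least 20 minutes is 13:00-13:45; a 20-minute meeting can start as late as 13:25 and still end by 13:45.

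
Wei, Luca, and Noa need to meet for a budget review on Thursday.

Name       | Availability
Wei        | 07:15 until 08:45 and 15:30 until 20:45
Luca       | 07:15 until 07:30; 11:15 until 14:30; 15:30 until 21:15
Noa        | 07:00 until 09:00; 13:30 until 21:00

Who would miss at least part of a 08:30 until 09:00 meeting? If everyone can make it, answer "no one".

Wei: not fully free for 08:30-09:00. Luca: not fully free for 08:30-09:00. Noa: free for 08:30-09:00.

Luca, Wei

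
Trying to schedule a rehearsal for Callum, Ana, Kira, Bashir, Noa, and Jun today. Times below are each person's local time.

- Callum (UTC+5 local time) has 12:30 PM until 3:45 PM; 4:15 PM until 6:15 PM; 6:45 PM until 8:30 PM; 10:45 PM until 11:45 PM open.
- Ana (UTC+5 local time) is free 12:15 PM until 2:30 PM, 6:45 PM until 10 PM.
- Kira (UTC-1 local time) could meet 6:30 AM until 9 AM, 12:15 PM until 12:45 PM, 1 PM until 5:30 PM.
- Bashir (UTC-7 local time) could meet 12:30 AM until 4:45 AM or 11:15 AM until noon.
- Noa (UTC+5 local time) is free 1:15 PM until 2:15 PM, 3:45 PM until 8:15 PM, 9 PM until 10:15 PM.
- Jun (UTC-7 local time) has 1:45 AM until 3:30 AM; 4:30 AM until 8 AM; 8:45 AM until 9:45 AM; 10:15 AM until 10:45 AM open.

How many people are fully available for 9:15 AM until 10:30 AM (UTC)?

Callum in UTC: 07:30-10:45, 11:15-13:15, 13:45-15:30, 17:45-18:45 (subtract 5h to convert from UTC+5).
Ana in UTC: 07:15-09:30, 13:45-17:00 (subtract 5h to convert from UTC+5).
Kira in UTC: 07:30-10:00, 13:15-13:45, 14:00-18:30 (add 1h to convert from UTC-1).
Bashir in UTC: 07:30-11:45, 18:15-19:00 (add 7h to convert from UTC-7).
Noa in UTC: 08:15-09:15, 10:45-15:15, 16:00-17:15 (subtract 5h to convert from UTC+5).
Jun in UTC: 08:45-10:30, 11:30-15:00, 15:45-16:45, 17:15-17:45 (add 7h to convert from UTC-7).
Callum, Bashir, and Jun can make the full 09:15-10:30 slot — that's 3.

3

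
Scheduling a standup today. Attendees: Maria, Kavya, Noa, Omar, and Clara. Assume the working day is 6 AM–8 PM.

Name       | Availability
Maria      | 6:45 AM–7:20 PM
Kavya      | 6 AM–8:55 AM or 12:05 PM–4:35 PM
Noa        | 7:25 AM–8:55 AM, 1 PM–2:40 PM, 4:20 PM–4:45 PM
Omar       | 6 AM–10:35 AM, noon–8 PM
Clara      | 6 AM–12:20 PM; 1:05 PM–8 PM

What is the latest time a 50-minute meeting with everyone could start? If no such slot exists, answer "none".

Maria ∩ Kavya: 06:45-08:55, 12:05-16:35.
Maria ∩ Kavya ∩ Noa: 07:25-08:55, 13:00-14:40, 16:20-16:35.
Maria ∩ Kavya ∩ Noa ∩ Omar: 07:25-08:55, 13:00-14:40, 16:20-16:35.
Maria ∩ Kavya ∩ Noa ∩ Omar ∩ Clara: 07:25-08:55, 13:05-14:40, 16:20-16:35.
The last common window of at least 50 minutes is 13:05-14:40; a 50-minute meeting can start as late as 13:50 and still end by 14:40.

13:50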